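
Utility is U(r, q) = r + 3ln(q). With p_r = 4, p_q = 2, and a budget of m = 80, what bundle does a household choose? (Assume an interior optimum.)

r* = 17, q* = 6

MU_r = 1, MU_q = 3/q.
MRS = 1 ÷ (3/q).
Tangency: set MRS = p_r/p_q = 4/2 = 2.
MRS depends only on q: (1/3)·q = 2 ⇒ q* = 2/(1/3) = 6.
From the budget, 4·r = 80 − 2·6 = 68, so r* = 17.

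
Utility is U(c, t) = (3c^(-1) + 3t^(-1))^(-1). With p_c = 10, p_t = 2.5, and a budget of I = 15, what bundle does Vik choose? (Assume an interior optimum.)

For CES with ρ = -1, MRS = (t/c)^2.
Tangency: set MRS = p_c/p_t = 10/2.5 = 4.
So (t/c)^2 = 4; taking the square root, t/c = 2, i.e. t = 2·c.
Substitute into the budget 10·c + 2.5·t = 15: 15·c = 15, so c* = 1 and t* = 2·1 = 2.

c* = 1, t* = 2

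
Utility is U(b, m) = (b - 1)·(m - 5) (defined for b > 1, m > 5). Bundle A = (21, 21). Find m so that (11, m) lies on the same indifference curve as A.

U(21, 21) = 320.
Set U(11, m) = 320 and solve.
With b = 11: (11 − 1) = 10, so (m − 5) = 320/10 = 32.
So m = 5 + 32 = 37.
Check: U(11, 37) = 320.

m = 37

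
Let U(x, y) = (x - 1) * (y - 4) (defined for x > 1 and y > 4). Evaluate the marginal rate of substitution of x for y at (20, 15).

MRS = 11/19

MU_x = (y−4), MU_y = (x−1).
MRS = (y−4)/(x−1).
At (20, 15): MRS = 11/19.
So at (20, 15) the consumer would give up 11/19 units of y for one more unit of x.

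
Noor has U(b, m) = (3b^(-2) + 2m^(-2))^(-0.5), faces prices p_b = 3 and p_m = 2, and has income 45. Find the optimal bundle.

For CES with ρ = -2, MRS = (3/2)·(m/b)^3.
Tangency: set MRS = p_b/p_m = 3/2 = 1.5.
So (m/b)^3 = 1; taking the cube root, m/b = 1, i.e. m = b.
Substitute into the budget 3·b + 2·m = 45: 5·b = 45, so b* = 9 and m* = 9.

b* = 9, m* = 9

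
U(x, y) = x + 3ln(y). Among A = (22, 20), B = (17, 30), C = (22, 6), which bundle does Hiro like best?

Bundle A

Evaluate utility at each bundle:
U(A) = 30.987.
U(B) = 27.204.
U(C) = 27.375.
Highest utility is A, so A ≻ C ≻ B.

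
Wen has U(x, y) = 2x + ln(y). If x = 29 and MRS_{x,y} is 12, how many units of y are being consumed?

y = 6

MU_x = 2, MU_y = 1/y.
MRS = 2 ÷ (1/y).
MRS depends only on y: 2·y = 12 ⇒ y = 12/2 = 6.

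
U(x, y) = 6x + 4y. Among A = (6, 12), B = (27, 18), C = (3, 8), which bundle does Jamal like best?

Evaluate utility at each bundle:
U(A) = 84.
U(B) = 234.
U(C) = 50.
Highest utility is B, so B ≻ A ≻ C.

Bundle B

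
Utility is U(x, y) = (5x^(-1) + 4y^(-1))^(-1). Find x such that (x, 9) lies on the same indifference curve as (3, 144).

U depends on (x, y) only through S = 5x^(-1) + 4y^(-1), so equal utility means equal S. At (3, 144): S = 61/36.
With y = 9: 4·9^(-1) = 4/9, so 5x^(-1) = 61/36 − 4/9 = 1.25, i.e. x^(-1) = 0.25.
Hence x = 1/0.25 = 4.
Check: U(4, 9) = 0.5902.

x = 4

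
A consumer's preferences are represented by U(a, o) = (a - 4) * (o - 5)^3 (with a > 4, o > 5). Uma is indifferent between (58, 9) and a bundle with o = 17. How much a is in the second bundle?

U(58, 9) = 3456.
Set U(a, 17) = 3456 and solve.
With o = 17: (17 − 5)^3 = 1728, so (a − 4) = 3456/1728 = 2.
So a = 4 + 2 = 6.
Check: U(6, 17) = 3456.

a = 6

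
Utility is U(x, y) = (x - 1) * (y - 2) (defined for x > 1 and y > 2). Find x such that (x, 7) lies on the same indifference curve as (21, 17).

x = 61

U(21, 17) = 300.
Set U(x, 7) = 300 and solve.
With y = 7: (7 − 2) = 5, so (x − 1) = 300/5 = 60.
So x = 1 + 60 = 61.
Check: U(61, 7) = 300.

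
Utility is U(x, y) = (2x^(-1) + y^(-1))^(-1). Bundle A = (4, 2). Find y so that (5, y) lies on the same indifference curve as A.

y = 5/3

U depends on (x, y) only through S = 2x^(-1) + y^(-1), so equal utility means equal S. At (4, 2): S = 1.
With x = 5: 2·5^(-1) = 0.4, so y^(-1) = 1 − 0.4 = 0.6.
Hence y = 1/0.6 = 5/3.
Check: U(5, 5/3) = 1.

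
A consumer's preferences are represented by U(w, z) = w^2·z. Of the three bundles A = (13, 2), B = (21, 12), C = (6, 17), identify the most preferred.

Evaluate utility at each bundle:
U(A) = 338.
U(B) = 5292.
U(C) = 612.
Highest utility is B, so B ≻ C ≻ A.

Bundle B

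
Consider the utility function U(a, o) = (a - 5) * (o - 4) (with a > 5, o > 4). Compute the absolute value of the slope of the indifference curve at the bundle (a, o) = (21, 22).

MU_a = (o−4), MU_o = (a−5).
MRS = (o−4)/(a−5).
At (21, 22): MRS = 1.125.
So at (21, 22) the consumer would give up 1.125 units of o for one more unit of a.

MRS = 1.125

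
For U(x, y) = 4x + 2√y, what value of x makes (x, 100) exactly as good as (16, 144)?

x = 17

U(16, 144) = 88.
Set U(x, 100) = 88 and solve.
With y = 100: √100 = 10, so 4x = 88 − 2·10 = 68 and x = 17.
Check: U(17, 100) = 88.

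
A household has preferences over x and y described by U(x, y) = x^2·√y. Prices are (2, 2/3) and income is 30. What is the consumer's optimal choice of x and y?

x* = 12, y* = 9

MU_x = 2·x·√y and MU_y = 0.5·x^2·y^(-0.5).
MRS = MU_x/MU_y = (4)·y/x.
Tangency: set MRS = p_x/p_y = 2/(2/3) = 3.
So (4)·y/x = 3, i.e. y = 0.75·x.
Substitute into the budget 2·x + (2/3)·y = 30: 2.5·x = 30, so x* = 12.
Then y* = 0.75·12 = 9.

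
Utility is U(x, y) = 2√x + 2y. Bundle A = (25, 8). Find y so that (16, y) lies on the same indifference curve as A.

U(25, 8) = 26.
Set U(16, y) = 26 and solve.
With x = 16: √16 = 4, so 2y = 26 − 2·4 = 18 and y = 9.
Check: U(16, 9) = 26.

y = 9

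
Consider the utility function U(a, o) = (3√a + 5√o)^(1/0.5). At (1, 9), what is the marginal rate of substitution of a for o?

For CES with ρ = 0.5, MRS = (3/5)·√(o/a).
At (1, 9): MRS = 1.8.
The indifference curve has slope −1.8 at this bundle.

MRS = 1.8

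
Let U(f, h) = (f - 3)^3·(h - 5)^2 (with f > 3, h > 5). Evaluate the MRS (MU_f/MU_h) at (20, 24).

MU_f = 3·(f−3)^2·(h−5)^2, MU_h = 2·(f−3)^3·(h−5).
MRS = (3/2)·(h−5)/(f−3).
At (20, 24): MRS = 57/34.
That is, one extra unit of f is worth 57/34 units of h at the margin.

MRS = 57/34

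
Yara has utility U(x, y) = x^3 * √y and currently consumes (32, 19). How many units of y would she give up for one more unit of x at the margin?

MRS = 57/16

MU_x = 3·x^2·√y and MU_y = 0.5·x^3·y^(-0.5).
MRS = MU_x/MU_y = (6)·y/x.
At (32, 19): MRS = 57/16.
The indifference curve has slope −57/16 at this bundle.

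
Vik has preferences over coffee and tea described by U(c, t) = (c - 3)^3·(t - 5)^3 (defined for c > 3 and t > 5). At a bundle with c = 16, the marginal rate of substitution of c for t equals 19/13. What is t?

t = 24

MU_c = 3·(c−3)^2·(t−5)^3, MU_t = 3·(c−3)^3·(t−5)^2.
MRS = (t−5)/(c−3).
Substitute c = 16: MRS = (t − 5)/13. Setting this equal to 19/13 gives t − 5 = (19/13)·13 = 19, so t = 24.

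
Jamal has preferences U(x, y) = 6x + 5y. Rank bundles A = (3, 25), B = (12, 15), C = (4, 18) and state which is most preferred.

Bundle B

Evaluate utility at each bundle:
U(A) = 143.
U(B) = 147.
U(C) = 114.
Highest utility is B, so B ≻ A ≻ C.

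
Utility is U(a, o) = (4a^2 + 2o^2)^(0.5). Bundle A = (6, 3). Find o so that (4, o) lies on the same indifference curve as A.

U depends on (a, o) only through S = 4a^2 + 2o^2, so equal utility means equal S. At (6, 3): S = 162.
With a = 4: 4·4^2 = 64, so 2o^2 = 162 − 64 = 98, i.e. o^2 = 49.
Hence o = √49 = 7.
Check: U(4, 7) = 12.7279.

o = 7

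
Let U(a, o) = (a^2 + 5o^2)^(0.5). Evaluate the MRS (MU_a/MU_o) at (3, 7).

For CES with ρ = 2, MRS = (1/5)·(o/a)^(-1).
At (3, 7): MRS = 3/35.
That is, one extra unit of a is worth 3/35 units of o at the margin.

MRS = 3/35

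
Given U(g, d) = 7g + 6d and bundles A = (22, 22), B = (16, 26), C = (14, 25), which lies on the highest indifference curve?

Evaluate utility at each bundle:
U(A) = 286.
U(B) = 268.
U(C) = 248.
Highest utility is A, so A ≻ B ≻ C.

Bundle A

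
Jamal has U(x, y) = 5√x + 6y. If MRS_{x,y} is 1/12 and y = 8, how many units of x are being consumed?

MU_x = 5/(2√x), MU_y = 6.
MRS = 5/(2√x) ÷ 6.
MRS depends only on x: (5/12)/√x = 1/12 ⇒ √x = (5/12)/(1/12) = 5 ⇒ x = 25.

x = 25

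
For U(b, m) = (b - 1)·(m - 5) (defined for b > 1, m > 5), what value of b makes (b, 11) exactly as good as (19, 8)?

b = 10

U(19, 8) = 54.
Set U(b, 11) = 54 and solve.
With m = 11: (11 − 5) = 6, so (b − 1) = 54/6 = 9.
So b = 1 + 9 = 10.
Check: U(10, 11) = 54.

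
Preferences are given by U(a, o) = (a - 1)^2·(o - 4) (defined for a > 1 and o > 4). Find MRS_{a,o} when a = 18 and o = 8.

MU_a = 2·(a−1)·(o−4), MU_o = (a−1)^2.
MRS = (2/1)·(o−4)/(a−1).
At (18, 8): MRS = 8/17.
So at (18, 8) the consumer would give up 8/17 units of o for one more unit of a.

MRS = 8/17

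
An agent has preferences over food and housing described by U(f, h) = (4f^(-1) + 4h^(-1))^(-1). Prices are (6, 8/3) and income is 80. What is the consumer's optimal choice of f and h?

f* = 8, h* = 12

For CES with ρ = -1, MRS = (h/f)^2.
Tangency: set MRS = p_f/p_h = 6/(8/3) = 2.25.
So (h/f)^2 = 2.25; taking the square root, h/f = 1.5, i.e. h = 1.5·f.
Substitute into the budget 6·f + (8/3)·h = 80: 10·f = 80, so f* = 8 and h* = 1.5·8 = 12.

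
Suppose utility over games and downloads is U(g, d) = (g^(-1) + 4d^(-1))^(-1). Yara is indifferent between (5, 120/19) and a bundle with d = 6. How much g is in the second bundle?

U depends on (g, d) only through S = g^(-1) + 4d^(-1), so equal utility means equal S. At (5, 120/19): S = 5/6.
With d = 6: 4·6^(-1) = 2/3, so g^(-1) = 5/6 − 2/3 = 1/6.
Hence g = 1/(1/6) = 6.
Check: U(6, 6) = 1.2.

g = 6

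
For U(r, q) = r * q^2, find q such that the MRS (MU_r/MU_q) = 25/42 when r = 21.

q = 25

MU_r = q^2 and MU_q = 2·r·q.
MRS = MU_r/MU_q = (1/2)·q/r.
Substitute r = 21: MRS = q/42. Setting q/42 = 25/42 gives q = (25/42)·42 = 25.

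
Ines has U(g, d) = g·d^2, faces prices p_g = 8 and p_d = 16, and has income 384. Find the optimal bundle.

g* = 16, d* = 16

MU_g = d^2 and MU_d = 2·g·d.
MRS = MU_g/MU_d = (1/2)·d/g.
Tangency: set MRS = p_g/p_d = 8/16 = 0.5.
So (1/2)·d/g = 0.5, i.e. d = g.
Substitute into the budget 8·g + 16·d = 384: 24·g = 384, so g* = 16.
Then d* = 16.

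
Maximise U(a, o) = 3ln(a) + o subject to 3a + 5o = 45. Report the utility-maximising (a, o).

a* = 5, o* = 6

MU_a = 3/a, MU_o = 1.
MRS = 3/a ÷ 1.
Tangency: set MRS = p_a/p_o = 3/5 = 0.6.
MRS depends only on a: 3/a = 0.6 ⇒ a* = 3/0.6 = 5.
From the budget, 5·o = 45 − 3·5 = 30, so o* = 6.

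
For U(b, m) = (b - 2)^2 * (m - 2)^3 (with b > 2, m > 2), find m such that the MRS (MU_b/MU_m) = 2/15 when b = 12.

m = 4

MU_b = 2·(b−2)·(m−2)^3, MU_m = 3·(b−2)^2·(m−2)^2.
MRS = (2/3)·(m−2)/(b−2).
Substitute b = 12: MRS = (m − 2)/15. Setting this equal to 2/15 gives m − 2 = (2/15)·15 = 2, so m = 4.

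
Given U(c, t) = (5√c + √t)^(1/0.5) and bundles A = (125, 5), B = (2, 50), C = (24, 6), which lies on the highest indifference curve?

Evaluate utility at each bundle:
U(A) = 3380.000.
U(B) = 200.000.
U(C) = 726.000.
Highest utility is A, so A ≻ C ≻ B.

Bundle A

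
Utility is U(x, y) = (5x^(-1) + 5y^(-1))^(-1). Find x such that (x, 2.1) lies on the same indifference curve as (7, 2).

U depends on (x, y) only through S = 5x^(-1) + 5y^(-1), so equal utility means equal S. At (7, 2): S = 45/14.
With y = 2.1: 5·2.1^(-1) = 50/21, so 5x^(-1) = 45/14 − 50/21 = 5/6, i.e. x^(-1) = 1/6.
Hence x = 1/(1/6) = 6.
Check: U(6, 2.1) = 0.3111.

x = 6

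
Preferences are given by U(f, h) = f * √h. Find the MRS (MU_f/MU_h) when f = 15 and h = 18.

MRS = 2.4

MU_f = √h and MU_h = 0.5·f·h^(-0.5).
MRS = MU_f/MU_h = (2)·h/f.
At (15, 18): MRS = 2.4.
That is, one extra unit of f is worth 2.4 units of h at the margin.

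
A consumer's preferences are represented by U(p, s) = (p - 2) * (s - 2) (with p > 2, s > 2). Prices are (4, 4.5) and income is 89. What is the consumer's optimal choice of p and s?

p* = 11, s* = 10

MU_p = (s−2), MU_s = (p−2).
MRS = (s−2)/(p−2).
Tangency: set MRS = p_p/p_s = 4/4.5 = 8/9.
So (s − 2)/(p − 2) = 8/9, i.e. (s − 2) = (8/9)·(p − 2).
Rewrite the budget in excess-of-subsistence terms: 4·(p − 2) + 4.5·(s − 2) = 89 − 4·2 − 4.5·2 = 72.
Substituting, 8·(p − 2) = 72, so p − 2 = 9 and p* = 11.
Then s − 2 = (8/9)·9 = 8, so s* = 10.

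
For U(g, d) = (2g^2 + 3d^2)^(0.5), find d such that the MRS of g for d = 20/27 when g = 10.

d = 9

For CES with ρ = 2, MRS = (2/3)·(d/g)^(-1).
Setting (2/3)·(d/10)^(-1) = 20/27 gives (d/10)^(-1) = 10/9, so d/10 = 0.9 and d = 9.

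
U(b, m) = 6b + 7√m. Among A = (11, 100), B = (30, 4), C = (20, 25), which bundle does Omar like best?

Evaluate utility at each bundle:
U(A) = 136.000.
U(B) = 194.000.
U(C) = 155.000.
Highest utility is B, so B ≻ C ≻ A.

Bundle B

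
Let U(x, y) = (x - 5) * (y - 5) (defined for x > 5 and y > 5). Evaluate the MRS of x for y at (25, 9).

MRS = 0.2

MU_x = (y−5), MU_y = (x−5).
MRS = (y−5)/(x−5).
At (25, 9): MRS = 0.2.
That is, one extra unit of x is worth 0.2 units of y at the margin.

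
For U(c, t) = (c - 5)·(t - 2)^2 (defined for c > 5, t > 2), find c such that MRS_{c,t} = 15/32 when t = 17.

c = 21

MU_c = (t−2)^2, MU_t = 2·(c−5)·(t−2).
MRS = (1/2)·(t−2)/(c−5).
Substitute t = 17: MRS = 7.5/(c − 5). Setting this equal to 15/32 gives c − 5 = 7.5/(15/32) = 16, so c = 21.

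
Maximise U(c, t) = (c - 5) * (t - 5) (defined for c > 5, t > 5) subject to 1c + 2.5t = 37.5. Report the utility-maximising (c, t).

MU_c = (t−5), MU_t = (c−5).
MRS = (t−5)/(c−5).
Tangency: set MRS = p_c/p_t = 1/2.5 = 0.4.
So (t − 5)/(c − 5) = 0.4, i.e. (t − 5) = 0.4·(c − 5).
Rewrite the budget in excess-of-subsistence terms: 1·(c − 5) + 2.5·(t − 5) = 37.5 − 1·5 − 2.5·5 = 20.
Substituting, 2·(c − 5) = 20, so c − 5 = 10 and c* = 15.
Then t − 5 = 0.4·10 = 4, so t* = 9.

c* = 15, t* = 9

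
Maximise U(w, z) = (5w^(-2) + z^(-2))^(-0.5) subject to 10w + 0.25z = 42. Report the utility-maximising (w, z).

For CES with ρ = -2, MRS = (5/1)·(z/w)^3.
Tangency: set MRS = p_w/p_z = 10/0.25 = 40.
So (z/w)^3 = 8; taking the cube root, z/w = 2, i.e. z = 2·w.
Substitute into the budget 10·w + 0.25·z = 42: 10.5·w = 42, so w* = 4 and z* = 2·4 = 8.

w* = 4, z* = 8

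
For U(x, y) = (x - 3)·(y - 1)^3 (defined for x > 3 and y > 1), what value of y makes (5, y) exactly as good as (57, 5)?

U(57, 5) = 3456.
Set U(5, y) = 3456 and solve.
With x = 5: (5 − 3) = 2, so (y − 1)^3 = 3456/2 = 1728.
Taking the cube root (with y > 1): y − 1 = 12, so y = 13.
Check: U(5, 13) = 3456.

y = 13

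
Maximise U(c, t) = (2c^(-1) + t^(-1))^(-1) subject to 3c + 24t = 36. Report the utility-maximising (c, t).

c* = 4, t* = 1

For CES with ρ = -1, MRS = (2/1)·(t/c)^2.
Tangency: set MRS = p_c/p_t = 3/24 = 0.125.
So (t/c)^2 = 1/16; taking the square root, t/c = 0.25, i.e. t = 0.25·c.
Substitute into the budget 3·c + 24·t = 36: 9·c = 36, so c* = 4 and t* = 0.25·4 = 1.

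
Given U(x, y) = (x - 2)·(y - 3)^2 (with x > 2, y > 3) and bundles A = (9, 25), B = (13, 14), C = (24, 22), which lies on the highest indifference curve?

Bundle C

Evaluate utility at each bundle:
U(A) = 3388.
U(B) = 1331.
U(C) = 7942.
Highest utility is C, so C ≻ A ≻ B.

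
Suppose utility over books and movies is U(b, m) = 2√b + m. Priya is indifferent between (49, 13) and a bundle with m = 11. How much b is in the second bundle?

U(49, 13) = 27.
Set U(b, 11) = 27 and solve.
With m = 11: 2√b = 27 − 11 = 16, so √b = 8 and b = 64.
Check: U(64, 11) = 27.

b = 64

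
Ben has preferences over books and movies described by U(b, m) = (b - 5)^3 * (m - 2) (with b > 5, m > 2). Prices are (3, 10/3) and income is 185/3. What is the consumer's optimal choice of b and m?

MU_b = 3·(b−5)^2·(m−2), MU_m = (b−5)^3.
MRS = (3/1)·(m−2)/(b−5).
Tangency: set MRS = p_b/p_m = 3/(10/3) = 0.9.
So (3/1)·(m − 2)/(b − 5) = 0.9, i.e. (m − 2) = 0.3·(b − 5).
Rewrite the budget in excess-of-subsistence terms: 3·(b − 5) + (10/3)·(m − 2) = 185/3 − 3·5 − (10/3)·2 = 40.
Substituting, 4·(b − 5) = 40, so b − 5 = 10 and b* = 15.
Then m − 2 = 0.3·10 = 3, so m* = 5.

b* = 15, m* = 5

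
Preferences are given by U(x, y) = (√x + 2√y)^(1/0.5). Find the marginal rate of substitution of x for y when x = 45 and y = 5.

For CES with ρ = 0.5, MRS = (1/2)·√(y/x).
At (45, 5): MRS = 1/6.
So at (45, 5) the consumer would give up 1/6 units of y for one more unit of x.

MRS = 1/6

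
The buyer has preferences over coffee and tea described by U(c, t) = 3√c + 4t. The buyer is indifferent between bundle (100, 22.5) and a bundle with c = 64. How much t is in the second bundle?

U(100, 22.5) = 120.
Set U(64, t) = 120 and solve.
With c = 64: √64 = 8, so 4t = 120 − 3·8 = 96 and t = 24.
Check: U(64, 24) = 120.

t = 24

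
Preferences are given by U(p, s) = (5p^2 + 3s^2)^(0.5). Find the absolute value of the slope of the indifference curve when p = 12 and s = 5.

For CES with ρ = 2, MRS = (5/3)·(s/p)^(-1).
At (12, 5): MRS = 4.
The indifference curve has slope −4 at this bundle.

MRS = 4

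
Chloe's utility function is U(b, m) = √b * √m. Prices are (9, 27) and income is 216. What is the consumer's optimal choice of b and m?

MU_b = 0.5·b^(-0.5)·√m and MU_m = 0.5·√b·m^(-0.5).
MRS = MU_b/MU_m = m/b.
Tangency: set MRS = p_b/p_m = 9/27 = 1/3.
So m/b = 1/3, i.e. m = (1/3)·b.
Substitute into the budget 9·b + 27·m = 216: 18·b = 216, so b* = 12.
Then m* = (1/3)·12 = 4.

b* = 12, m* = 4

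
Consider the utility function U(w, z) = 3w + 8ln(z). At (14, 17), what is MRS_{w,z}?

MU_w = 3, MU_z = 8/z.
MRS = 3 ÷ (8/z).
At (14, 17): MRS = 6.375.
So at (14, 17) the consumer would give up 6.375 units of z for one more unit of w.

MRS = 6.375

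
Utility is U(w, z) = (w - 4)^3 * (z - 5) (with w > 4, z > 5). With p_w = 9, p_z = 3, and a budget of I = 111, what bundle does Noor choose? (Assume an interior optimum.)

MU_w = 3·(w−4)^2·(z−5), MU_z = (w−4)^3.
MRS = (3/1)·(z−5)/(w−4).
Tangency: set MRS = p_w/p_z = 9/3 = 3.
So (3/1)·(z − 5)/(w − 4) = 3, i.e. (z − 5) = (w − 4).
Rewrite the budget in excess-of-subsistence terms: 9·(w − 4) + 3·(z − 5) = 111 − 9·4 − 3·5 = 60.
Substituting, 12·(w − 4) = 60, so w − 4 = 5 and w* = 9.
Then z − 5 = 5, so z* = 10.

w* = 9, z* = 10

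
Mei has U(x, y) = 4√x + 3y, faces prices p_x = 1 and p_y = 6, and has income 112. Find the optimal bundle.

MU_x = 4/(2√x), MU_y = 3.
MRS = 4/(2√x) ÷ 3.
Tangency: set MRS = p_x/p_y = 1/6.
MRS depends only on x: (2/3)/√x = 1/6 ⇒ √x = (2/3)/(1/6) = 4 ⇒ x* = 16.
From the budget, 6·y = 112 − 1·16 = 96, so y* = 16.

x* = 16, y* = 16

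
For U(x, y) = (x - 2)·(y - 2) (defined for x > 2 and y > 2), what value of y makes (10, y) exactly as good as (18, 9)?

U(18, 9) = 112.
Set U(10, y) = 112 and solve.
With x = 10: (10 − 2) = 8, so (y − 2) = 112/8 = 14.
So y = 2 + 14 = 16.
Check: U(10, 16) = 112.

y = 16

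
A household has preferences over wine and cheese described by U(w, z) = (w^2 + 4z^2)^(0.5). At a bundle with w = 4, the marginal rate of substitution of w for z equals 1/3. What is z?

For CES with ρ = 2, MRS = (1/4)·(z/w)^(-1).
Setting (1/4)·(z/4)^(-1) = 1/3 gives (z/4)^(-1) = 4/3, so z/4 = 0.75 and z = 3.

z = 3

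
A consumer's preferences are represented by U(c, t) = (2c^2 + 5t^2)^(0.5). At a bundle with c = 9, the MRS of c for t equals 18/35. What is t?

For CES with ρ = 2, MRS = (2/5)·(t/c)^(-1).
Setting (2/5)·(t/9)^(-1) = 18/35 gives (t/9)^(-1) = 9/7, so t/9 = 7/9 and t = 7.

t = 7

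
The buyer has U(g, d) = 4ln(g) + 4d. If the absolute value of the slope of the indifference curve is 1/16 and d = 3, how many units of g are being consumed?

MU_g = 4/g, MU_d = 4.
MRS = 4/g ÷ 4.
MRS depends only on g: 1/g = 1/16 ⇒ g = 1/(1/16) = 16.

g = 16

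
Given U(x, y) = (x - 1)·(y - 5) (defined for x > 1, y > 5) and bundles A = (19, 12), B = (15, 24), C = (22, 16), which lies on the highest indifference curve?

Bundle B

Evaluate utility at each bundle:
U(A) = 126.
U(B) = 266.
U(C) = 231.
Highest utility is B, so B ≻ C ≻ A.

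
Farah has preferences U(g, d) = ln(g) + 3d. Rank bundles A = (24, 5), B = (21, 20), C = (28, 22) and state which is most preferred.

Bundle C

Evaluate utility at each bundle:
U(A) = 18.178.
U(B) = 63.045.
U(C) = 69.332.
Highest utility is C, so C ≻ B ≻ A.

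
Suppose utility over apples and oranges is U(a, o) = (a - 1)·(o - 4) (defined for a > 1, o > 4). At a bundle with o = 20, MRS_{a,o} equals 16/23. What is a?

MU_a = (o−4), MU_o = (a−1).
MRS = (o−4)/(a−1).
Substitute o = 20: MRS = 16/(a − 1). Setting this equal to 16/23 gives a − 1 = 16/(16/23) = 23, so a = 24.

a = 24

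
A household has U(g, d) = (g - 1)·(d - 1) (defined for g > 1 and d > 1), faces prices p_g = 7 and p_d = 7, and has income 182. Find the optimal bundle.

MU_g = (d−1), MU_d = (g−1).
MRS = (d−1)/(g−1).
Tangency: set MRS = p_g/p_d = 7/7 = 1.
So (d − 1)/(g − 1) = 1, i.e. (d − 1) = (g − 1).
Rewrite the budget in excess-of-subsistence terms: 7·(g − 1) + 7·(d − 1) = 182 − 7·1 − 7·1 = 168.
Substituting, 14·(g − 1) = 168, so g − 1 = 12 and g* = 13.
Then d − 1 = 12, so d* = 13.

g* = 13, d* = 13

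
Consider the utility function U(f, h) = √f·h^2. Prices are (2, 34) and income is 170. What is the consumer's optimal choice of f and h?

f* = 17, h* = 4

MU_f = 0.5·f^(-0.5)·h^2 and MU_h = 2·√f·h.
MRS = MU_f/MU_h = (0.25)·h/f.
Tangency: set MRS = p_f/p_h = 2/34 = 1/17.
So (0.25)·h/f = 1/17, i.e. h = (4/17)·f.
Substitute into the budget 2·f + 34·h = 170: 10·f = 170, so f* = 17.
Then h* = (4/17)·17 = 4.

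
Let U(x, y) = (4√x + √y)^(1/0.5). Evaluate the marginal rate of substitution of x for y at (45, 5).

MRS = 4/3

For CES with ρ = 0.5, MRS = (4/1)·√(y/x).
At (45, 5): MRS = 4/3.
The indifference curve has slope −4/3 at this bundle.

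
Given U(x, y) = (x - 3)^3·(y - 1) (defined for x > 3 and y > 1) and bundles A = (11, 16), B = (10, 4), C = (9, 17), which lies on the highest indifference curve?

Evaluate utility at each bundle:
U(A) = 7680.
U(B) = 1029.
U(C) = 3456.
Highest utility is A, so A ≻ C ≻ B.

Bundle A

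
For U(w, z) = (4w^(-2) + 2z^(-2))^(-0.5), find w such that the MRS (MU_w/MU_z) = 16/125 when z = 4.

For CES with ρ = -2, MRS = (4/2)·(z/w)^3.
Setting (4/2)·(4/w)^3 = 16/125 gives (4/w)^3 = 8/125, so 4/w = 0.4 and w = 10.

w = 10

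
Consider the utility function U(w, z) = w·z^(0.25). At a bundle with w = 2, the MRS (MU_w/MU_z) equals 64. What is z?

MU_w = z^(0.25) and MU_z = 0.25·w·z^(-0.75).
MRS = MU_w/MU_z = (4)·z/w.
Substitute w = 2: MRS = z/0.5. Setting z/0.5 = 64 gives z = 64·0.5 = 32.

z = 32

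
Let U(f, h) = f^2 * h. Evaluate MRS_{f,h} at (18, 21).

MU_f = 2·f·h and MU_h = f^2.
MRS = MU_f/MU_h = (2/1)·h/f.
At (18, 21): MRS = 7/3.
So at (18, 21) the consumer would give up 7/3 units of h for one more unit of f.

MRS = 7/3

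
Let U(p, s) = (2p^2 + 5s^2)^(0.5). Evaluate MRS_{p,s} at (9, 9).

For CES with ρ = 2, MRS = (2/5)·(s/p)^(-1).
At (9, 9): MRS = 0.4.
So at (9, 9) the consumer would give up 0.4 units of s for one more unit of p.

MRS = 0.4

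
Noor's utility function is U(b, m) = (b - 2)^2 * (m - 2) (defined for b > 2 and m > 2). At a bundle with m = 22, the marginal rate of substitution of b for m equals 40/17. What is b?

b = 19

MU_b = 2·(b−2)·(m−2), MU_m = (b−2)^2.
MRS = (2/1)·(m−2)/(b−2).
Substitute m = 22: MRS = 40/(b − 2). Setting this equal to 40/17 gives b − 2 = 40/(40/17) = 17, so b = 19.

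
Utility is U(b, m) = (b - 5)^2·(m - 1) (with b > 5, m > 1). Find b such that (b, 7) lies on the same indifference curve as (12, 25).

U(12, 25) = 1176.
Set U(b, 7) = 1176 and solve.
With m = 7: (7 − 1) = 6, so (b − 5)^2 = 1176/6 = 196.
Taking the square root (with b > 5): b − 5 = 14, so b = 19.
Check: U(19, 7) = 1176.

b = 19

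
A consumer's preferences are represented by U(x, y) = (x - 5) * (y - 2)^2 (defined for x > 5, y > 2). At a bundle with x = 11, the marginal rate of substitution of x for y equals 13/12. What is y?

y = 15

MU_x = (y−2)^2, MU_y = 2·(x−5)·(y−2).
MRS = (1/2)·(y−2)/(x−5).
Substitute x = 11: MRS = (y − 2)/12. Setting this equal to 13/12 gives y − 2 = (13/12)·12 = 13, so y = 15.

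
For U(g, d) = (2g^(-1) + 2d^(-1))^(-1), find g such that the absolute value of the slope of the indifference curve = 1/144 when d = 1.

g = 12

For CES with ρ = -1, MRS = (d/g)^2.
Setting (1/g)^2 = 1/144 gives 1/g = 1/12 and g = 12.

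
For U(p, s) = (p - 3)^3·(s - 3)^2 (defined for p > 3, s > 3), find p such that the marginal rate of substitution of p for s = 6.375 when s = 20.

p = 7

MU_p = 3·(p−3)^2·(s−3)^2, MU_s = 2·(p−3)^3·(s−3).
MRS = (3/2)·(s−3)/(p−3).
Substitute s = 20: MRS = 25.5/(p − 3). Setting this equal to 6.375 gives p − 3 = 25.5/6.375 = 4, so p = 7.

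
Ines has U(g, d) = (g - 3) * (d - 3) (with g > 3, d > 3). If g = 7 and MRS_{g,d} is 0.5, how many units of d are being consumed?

d = 5

MU_g = (d−3), MU_d = (g−3).
MRS = (d−3)/(g−3).
Substitute g = 7: MRS = (d − 3)/4. Setting this equal to 0.5 gives d − 3 = 0.5·4 = 2, so d = 5.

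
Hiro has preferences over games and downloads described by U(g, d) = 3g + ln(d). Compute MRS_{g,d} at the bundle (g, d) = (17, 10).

MU_g = 3, MU_d = 1/d.
MRS = 3 ÷ (1/d).
At (17, 10): MRS = 30.
So at (17, 10) the consumer would give up 30 units of d for one more unit of g.

MRS = 30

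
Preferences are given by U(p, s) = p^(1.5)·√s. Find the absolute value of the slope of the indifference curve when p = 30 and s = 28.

MRS = 2.8

MU_p = 1.5·√p·√s and MU_s = 0.5·p^(1.5)·s^(-0.5).
MRS = MU_p/MU_s = (3)·s/p.
At (30, 28): MRS = 2.8.
That is, one extra unit of p is worth 2.8 units of s at the margin.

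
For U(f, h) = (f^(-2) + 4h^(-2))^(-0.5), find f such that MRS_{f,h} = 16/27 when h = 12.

For CES with ρ = -2, MRS = (1/4)·(h/f)^3.
Setting (1/4)·(12/f)^3 = 16/27 gives (12/f)^3 = 64/27, so 12/f = 4/3 and f = 9.

f = 9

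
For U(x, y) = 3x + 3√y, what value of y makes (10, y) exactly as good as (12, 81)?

y = 121

U(12, 81) = 63.
Set U(10, y) = 63 and solve.
With x = 10: 3√y = 63 − 3·10 = 33, so √y = 11 and y = 121.
Check: U(10, 121) = 63.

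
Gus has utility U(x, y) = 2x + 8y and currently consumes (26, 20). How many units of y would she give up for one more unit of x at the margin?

MRS = 0.25

MU_x = 2, MU_y = 8, so MRS = 2/8 = 0.25 at every bundle.
At (26, 20): MRS = 0.25.
That is, one extra unit of x is worth 0.25 units of y at the margin.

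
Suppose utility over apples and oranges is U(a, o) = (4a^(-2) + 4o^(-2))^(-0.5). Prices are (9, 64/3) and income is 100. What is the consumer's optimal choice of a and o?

For CES with ρ = -2, MRS = (o/a)^3.
Tangency: set MRS = p_a/p_o = 9/(64/3) = 27/64.
So (o/a)^3 = 27/64; taking the cube root, o/a = 0.75, i.e. o = 0.75·a.
Substitute into the budget 9·a + (64/3)·o = 100: 25·a = 100, so a* = 4 and o* = 0.75·4 = 3.

a* = 4, o* = 3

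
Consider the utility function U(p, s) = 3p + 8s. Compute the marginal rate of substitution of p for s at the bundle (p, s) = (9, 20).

MU_p = 3, MU_s = 8, so MRS = 3/8 = 0.375 at every bundle.
At (9, 20): MRS = 0.375.
That is, one extra unit of p is worth 0.375 units of s at the margin.

MRS = 0.375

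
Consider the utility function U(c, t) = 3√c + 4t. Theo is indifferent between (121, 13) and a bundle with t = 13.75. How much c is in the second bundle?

c = 100

U(121, 13) = 85.
Set U(c, 13.75) = 85 and solve.
With t = 13.75: 3√c = 85 − 4·13.75 = 30, so √c = 10 and c = 100.
Check: U(100, 13.75) = 85.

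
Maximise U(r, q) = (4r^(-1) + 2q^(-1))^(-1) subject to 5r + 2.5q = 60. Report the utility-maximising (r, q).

For CES with ρ = -1, MRS = (4/2)·(q/r)^2.
Tangency: set MRS = p_r/p_q = 5/2.5 = 2.
So (q/r)^2 = 1; taking the square root, q/r = 1, i.e. q = r.
Substitute into the budget 5·r + 2.5·q = 60: 7.5·r = 60, so r* = 8 and q* = 8.

r* = 8, q* = 8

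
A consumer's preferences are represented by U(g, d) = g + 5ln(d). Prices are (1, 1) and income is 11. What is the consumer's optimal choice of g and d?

MU_g = 1, MU_d = 5/d.
MRS = 1 ÷ (5/d).
Tangency: set MRS = p_g/p_d = 1/1 = 1.
MRS depends only on d: 0.2·d = 1 ⇒ d* = 1/0.2 = 5.
From the budget, 1·g = 11 − 1·5 = 6, so g* = 6.

g* = 6, d* = 5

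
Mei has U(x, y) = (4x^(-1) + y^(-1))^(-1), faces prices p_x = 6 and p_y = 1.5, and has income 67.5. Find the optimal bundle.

For CES with ρ = -1, MRS = (4/1)·(y/x)^2.
Tangency: set MRS = p_x/p_y = 6/1.5 = 4.
So (y/x)^2 = 1; taking the square root, y/x = 1, i.e. y = x.
Substitute into the budget 6·x + 1.5·y = 67.5: 7.5·x = 67.5, so x* = 9 and y* = 9.

x* = 9, y* = 9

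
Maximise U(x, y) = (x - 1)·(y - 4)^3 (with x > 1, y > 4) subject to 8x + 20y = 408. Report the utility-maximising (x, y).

MU_x = (y−4)^3, MU_y = 3·(x−1)·(y−4)^2.
MRS = (1/3)·(y−4)/(x−1).
Tangency: set MRS = p_x/p_y = 8/20 = 0.4.
So (1/3)·(y − 4)/(x − 1) = 0.4, i.e. (y − 4) = 1.2·(x − 1).
Rewrite the budget in excess-of-subsistence terms: 8·(x − 1) + 20·(y − 4) = 408 − 8·1 − 20·4 = 320.
Substituting, 32·(x − 1) = 320, so x − 1 = 10 and x* = 11.
Then y − 4 = 1.2·10 = 12, so y* = 16.

x* = 11, y* = 16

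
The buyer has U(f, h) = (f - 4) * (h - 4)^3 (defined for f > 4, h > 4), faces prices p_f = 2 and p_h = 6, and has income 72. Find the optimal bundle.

MU_f = (h−4)^3, MU_h = 3·(f−4)·(h−4)^2.
MRS = (1/3)·(h−4)/(f−4).
Tangency: set MRS = p_f/p_h = 2/6 = 1/3.
So (1/3)·(h − 4)/(f − 4) = 1/3, i.e. (h − 4) = (f − 4).
Rewrite the budget in excess-of-subsistence terms: 2·(f − 4) + 6·(h − 4) = 72 − 2·4 − 6·4 = 40.
Substituting, 8·(f − 4) = 40, so f − 4 = 5 and f* = 9.
Then h − 4 = 5, so h* = 9.

f* = 9, h* = 9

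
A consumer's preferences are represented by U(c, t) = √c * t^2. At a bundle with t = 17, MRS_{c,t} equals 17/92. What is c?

c = 23

MU_c = 0.5·c^(-0.5)·t^2 and MU_t = 2·√c·t.
MRS = MU_c/MU_t = (0.25)·t/c.
Substitute t = 17: MRS = 4.25/c. Setting 4.25/c = 17/92 gives c = 4.25/(17/92) = 23.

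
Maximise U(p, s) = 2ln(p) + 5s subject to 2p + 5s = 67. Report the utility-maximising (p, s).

p* = 1, s* = 13

MU_p = 2/p, MU_s = 5.
MRS = 2/p ÷ 5.
Tangency: set MRS = p_p/p_s = 2/5 = 0.4.
MRS depends only on p: 0.4/p = 0.4 ⇒ p* = 0.4/0.4 = 1.
From the budget, 5·s = 67 − 2·1 = 65, so s* = 13.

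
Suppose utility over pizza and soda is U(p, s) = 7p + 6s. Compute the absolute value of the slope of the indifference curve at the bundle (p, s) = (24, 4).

MRS = 7/6

MU_p = 7, MU_s = 6, so MRS = 7/6 at every bundle.
At (24, 4): MRS = 7/6.
So at (24, 4) the consumer would give up 7/6 units of s for one more unit of p.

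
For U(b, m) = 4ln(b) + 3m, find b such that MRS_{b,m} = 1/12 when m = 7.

MU_b = 4/b, MU_m = 3.
MRS = 4/b ÷ 3.
MRS depends only on b: (4/3)/b = 1/12 ⇒ b = (4/3)/(1/12) = 16.

b = 16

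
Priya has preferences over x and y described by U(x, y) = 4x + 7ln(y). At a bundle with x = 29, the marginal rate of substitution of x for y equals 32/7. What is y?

MU_x = 4, MU_y = 7/y.
MRS = 4 ÷ (7/y).
MRS depends only on y: (4/7)·y = 32/7 ⇒ y = (32/7)/(4/7) = 8.

y = 8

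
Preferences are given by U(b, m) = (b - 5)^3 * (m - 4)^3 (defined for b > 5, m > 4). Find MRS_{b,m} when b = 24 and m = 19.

MU_b = 3·(b−5)^2·(m−4)^3, MU_m = 3·(b−5)^3·(m−4)^2.
MRS = (m−4)/(b−5).
At (24, 19): MRS = 15/19.
That is, one extra unit of b is worth 15/19 units of m at the margin.

MRS = 15/19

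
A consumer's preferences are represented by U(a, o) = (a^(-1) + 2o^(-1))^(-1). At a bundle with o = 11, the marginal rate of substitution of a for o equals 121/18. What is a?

a = 3

For CES with ρ = -1, MRS = (1/2)·(o/a)^2.
Setting (1/2)·(11/a)^2 = 121/18 gives (11/a)^2 = 121/9, so 11/a = 11/3 and a = 3.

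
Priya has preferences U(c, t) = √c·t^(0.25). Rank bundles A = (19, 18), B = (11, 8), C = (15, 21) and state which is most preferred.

Evaluate utility at each bundle:
U(A) = 8.978.
U(B) = 5.578.
U(C) = 8.291.
Highest utility is A, so A ≻ C ≻ B.

Bundle A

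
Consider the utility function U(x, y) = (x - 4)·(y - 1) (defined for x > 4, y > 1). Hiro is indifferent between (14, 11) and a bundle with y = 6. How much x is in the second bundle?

x = 24

U(14, 11) = 100.
Set U(x, 6) = 100 and solve.
With y = 6: (6 − 1) = 5, so (x − 4) = 100/5 = 20.
So x = 4 + 20 = 24.
Check: U(24, 6) = 100.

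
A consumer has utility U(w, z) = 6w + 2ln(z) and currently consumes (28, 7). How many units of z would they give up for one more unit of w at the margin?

MU_w = 6, MU_z = 2/z.
MRS = 6 ÷ (2/z).
At (28, 7): MRS = 21.
So at (28, 7) the consumer would give up 21 units of z for one more unit of w.

MRS = 21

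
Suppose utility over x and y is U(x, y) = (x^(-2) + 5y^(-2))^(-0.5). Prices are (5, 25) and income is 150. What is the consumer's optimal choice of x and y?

For CES with ρ = -2, MRS = (1/5)·(y/x)^3.
Tangency: set MRS = p_x/p_y = 5/25 = 0.2.
So (y/x)^3 = 1; taking the cube root, y/x = 1, i.e. y = x.
Substitute into the budget 5·x + 25·y = 150: 30·x = 150, so x* = 5 and y* = 5.

x* = 5, y* = 5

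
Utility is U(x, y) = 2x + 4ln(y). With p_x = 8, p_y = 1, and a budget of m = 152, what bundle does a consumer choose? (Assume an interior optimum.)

MU_x = 2, MU_y = 4/y.
MRS = 2 ÷ (4/y).
Tangency: set MRS = p_x/p_y = 8/1 = 8.
MRS depends only on y: 0.5·y = 8 ⇒ y* = 8/0.5 = 16.
From the budget, 8·x = 152 − 1·16 = 136, so x* = 17.

x* = 17, y* = 16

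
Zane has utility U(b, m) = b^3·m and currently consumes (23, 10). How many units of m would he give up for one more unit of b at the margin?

MRS = 30/23

MU_b = 3·b^2·m and MU_m = b^3.
MRS = MU_b/MU_m = (3/1)·m/b.
At (23, 10): MRS = 30/23.
That is, one extra unit of b is worth 30/23 units of m at the margin.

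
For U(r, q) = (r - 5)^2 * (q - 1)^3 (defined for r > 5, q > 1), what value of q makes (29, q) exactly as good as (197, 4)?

U(197, 4) = 995328.
Set U(29, q) = 995328 and solve.
With r = 29: (29 − 5)^2 = 576, so (q − 1)^3 = 995328/576 = 1728.
Taking the cube root (with q > 1): q − 1 = 12, so q = 13.
Check: U(29, 13) = 995328.

q = 13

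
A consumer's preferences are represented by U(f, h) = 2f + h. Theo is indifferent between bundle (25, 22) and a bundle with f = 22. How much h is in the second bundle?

U(25, 22) = 72.
Set U(22, h) = 72 and solve.
2·22 + h = 72 ⇒ h = 28 ⇒ h = 28.
Check: U(22, 28) = 72.

h = 28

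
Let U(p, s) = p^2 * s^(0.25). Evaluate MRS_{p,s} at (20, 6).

MRS = 2.4

MU_p = 2·p·s^(0.25) and MU_s = 0.25·p^2·s^(-0.75).
MRS = MU_p/MU_s = (8)·s/p.
At (20, 6): MRS = 2.4.
The indifference curve has slope −2.4 at this bundle.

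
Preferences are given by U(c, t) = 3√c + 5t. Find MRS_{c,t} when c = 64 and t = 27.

MU_c = 3/(2√c), MU_t = 5.
MRS = 3/(2√c) ÷ 5.
At (64, 27): MRS = 3/80.
The indifference curve has slope −3/80 at this bundle.

MRS = 3/80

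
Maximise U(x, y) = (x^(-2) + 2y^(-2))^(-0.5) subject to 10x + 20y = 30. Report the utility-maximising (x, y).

x* = 1, y* = 1

For CES with ρ = -2, MRS = (1/2)·(y/x)^3.
Tangency: set MRS = p_x/p_y = 10/20 = 0.5.
So (y/x)^3 = 1; taking the cube root, y/x = 1, i.e. y = x.
Substitute into the budget 10·x + 20·y = 30: 30·x = 30, so x* = 1 and y* = 1.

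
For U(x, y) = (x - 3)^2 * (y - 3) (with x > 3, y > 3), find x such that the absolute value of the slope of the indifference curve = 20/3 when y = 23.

MU_x = 2·(x−3)·(y−3), MU_y = (x−3)^2.
MRS = (2/1)·(y−3)/(x−3).
Substitute y = 23: MRS = 40/(x − 3). Setting this equal to 20/3 gives x − 3 = 40/(20/3) = 6, so x = 9.

x = 9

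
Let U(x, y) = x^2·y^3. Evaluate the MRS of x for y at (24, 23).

MRS = 23/36

MU_x = 2·x·y^3 and MU_y = 3·x^2·y^2.
MRS = MU_x/MU_y = (2/3)·y/x.
At (24, 23): MRS = 23/36.
So at (24, 23) the consumer would give up 23/36 units of y for one more unit of x.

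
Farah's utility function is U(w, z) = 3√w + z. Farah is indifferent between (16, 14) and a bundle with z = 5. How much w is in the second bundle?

U(16, 14) = 26.
Set U(w, 5) = 26 and solve.
With z = 5: 3√w = 26 − 5 = 21, so √w = 7 and w = 49.
Check: U(49, 5) = 26.

w = 49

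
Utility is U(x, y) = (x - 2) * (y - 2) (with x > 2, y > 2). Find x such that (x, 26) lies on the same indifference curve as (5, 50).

x = 8

U(5, 50) = 144.
Set U(x, 26) = 144 and solve.
With y = 26: (26 − 2) = 24, so (x − 2) = 144/24 = 6.
So x = 2 + 6 = 8.
Check: U(8, 26) = 144.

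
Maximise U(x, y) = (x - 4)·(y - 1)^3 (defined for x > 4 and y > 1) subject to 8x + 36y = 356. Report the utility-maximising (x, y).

x* = 13, y* = 7

MU_x = (y−1)^3, MU_y = 3·(x−4)·(y−1)^2.
MRS = (1/3)·(y−1)/(x−4).
Tangency: set MRS = p_x/p_y = 8/36 = 2/9.
So (1/3)·(y − 1)/(x − 4) = 2/9, i.e. (y − 1) = (2/3)·(x − 4).
Rewrite the budget in excess-of-subsistence terms: 8·(x − 4) + 36·(y − 1) = 356 − 8·4 − 36·1 = 288.
Substituting, 32·(x − 4) = 288, so x − 4 = 9 and x* = 13.
Then y − 1 = (2/3)·9 = 6, so y* = 7.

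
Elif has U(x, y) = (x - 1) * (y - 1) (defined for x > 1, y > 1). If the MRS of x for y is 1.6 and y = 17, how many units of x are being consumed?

x = 11

MU_x = (y−1), MU_y = (x−1).
MRS = (y−1)/(x−1).
Substitute y = 17: MRS = 16/(x − 1). Setting this equal to 1.6 gives x − 1 = 16/1.6 = 10, so x = 11.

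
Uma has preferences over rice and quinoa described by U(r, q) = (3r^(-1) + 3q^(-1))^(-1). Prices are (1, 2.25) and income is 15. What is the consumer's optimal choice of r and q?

r* = 6, q* = 4

For CES with ρ = -1, MRS = (q/r)^2.
Tangency: set MRS = p_r/p_q = 1/2.25 = 4/9.
So (q/r)^2 = 4/9; taking the square root, q/r = 2/3, i.e. q = (2/3)·r.
Substitute into the budget 1·r + 2.25·q = 15: 2.5·r = 15, so r* = 6 and q* = (2/3)·6 = 4.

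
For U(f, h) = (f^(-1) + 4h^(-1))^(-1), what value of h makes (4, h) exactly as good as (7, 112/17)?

h = 8

U depends on (f, h) only through S = f^(-1) + 4h^(-1), so equal utility means equal S. At (7, 112/17): S = 0.75.
With f = 4: 4^(-1) = 0.25, so 4h^(-1) = 0.75 − 0.25 = 0.5, i.e. h^(-1) = 0.125.
Hence h = 1/0.125 = 8.
Check: U(4, 8) = 1.3333.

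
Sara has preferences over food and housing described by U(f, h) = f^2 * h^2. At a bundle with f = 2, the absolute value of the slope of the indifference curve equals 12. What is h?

MU_f = 2·f·h^2 and MU_h = 2·f^2·h.
MRS = MU_f/MU_h = h/f.
Substitute f = 2: MRS = h/2. Setting h/2 = 12 gives h = 12·2 = 24.

h = 24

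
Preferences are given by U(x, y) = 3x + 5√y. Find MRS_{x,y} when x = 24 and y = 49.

MU_x = 3, MU_y = 5/(2√y).
MRS = 3 ÷ (5/(2√y)).
At (24, 49): MRS = 8.4.
So at (24, 49) the consumer would give up 8.4 units of y for one more unit of x.

MRS = 8.4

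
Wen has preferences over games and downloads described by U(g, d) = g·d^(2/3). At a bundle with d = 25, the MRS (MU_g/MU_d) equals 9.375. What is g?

g = 4

MU_g = d^(2/3) and MU_d = 2/3·g·d^(-1/3).
MRS = MU_g/MU_d = (1.5)·d/g.
Substitute d = 25: MRS = 37.5/g. Setting 37.5/g = 9.375 gives g = 37.5/9.375 = 4.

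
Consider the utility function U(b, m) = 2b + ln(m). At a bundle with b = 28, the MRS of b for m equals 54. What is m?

m = 27

MU_b = 2, MU_m = 1/m.
MRS = 2 ÷ (1/m).
MRS depends only on m: 2·m = 54 ⇒ m = 54/2 = 27.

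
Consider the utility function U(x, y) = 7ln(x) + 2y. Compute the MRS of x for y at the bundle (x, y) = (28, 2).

MRS = 0.125

MU_x = 7/x, MU_y = 2.
MRS = 7/x ÷ 2.
At (28, 2): MRS = 0.125.
The indifference curve has slope −0.125 at this bundle.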